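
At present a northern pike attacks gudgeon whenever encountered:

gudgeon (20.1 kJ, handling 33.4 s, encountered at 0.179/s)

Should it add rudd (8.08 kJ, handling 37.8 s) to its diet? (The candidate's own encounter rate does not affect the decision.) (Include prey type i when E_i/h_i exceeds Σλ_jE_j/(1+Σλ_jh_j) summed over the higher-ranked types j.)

Intake rate on the current diet: R = (0.179×20.1) / (1 + 0.179×33.4) = 3.598/6.979 = 0.5156 kJ/s.
Profitability of rudd: 8.08/37.8 = 0.2138 kJ/s.
Since 0.2138 < R, time spent handling rudd is better spent searching.

No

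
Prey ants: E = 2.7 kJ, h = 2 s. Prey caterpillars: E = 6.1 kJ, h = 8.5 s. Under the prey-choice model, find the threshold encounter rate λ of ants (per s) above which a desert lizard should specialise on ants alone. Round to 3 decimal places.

At the threshold, the rate on ants alone equals the profitability of caterpillars: λ·2.7/(1 + λ·2) = 6.1/8.5 = 0.7176.
Rearranging, λ(2.7 − 0.7176×2) = 0.7176, so λ = 0.7176/1.265 = 0.5674 per s.

0.567 per s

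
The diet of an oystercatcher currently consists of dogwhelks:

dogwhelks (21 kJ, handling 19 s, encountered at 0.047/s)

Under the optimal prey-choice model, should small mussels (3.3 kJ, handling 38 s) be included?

No

On dogwhelks alone, R = ΣλE/(1+Σλh) = 0.987/1.893 = 0.5214 kJ/s.
Profitability of small mussels: 3.3/38 = 0.08684 kJ/s.
Since 0.08684 < R, time spent handling small mussels is better spent searching.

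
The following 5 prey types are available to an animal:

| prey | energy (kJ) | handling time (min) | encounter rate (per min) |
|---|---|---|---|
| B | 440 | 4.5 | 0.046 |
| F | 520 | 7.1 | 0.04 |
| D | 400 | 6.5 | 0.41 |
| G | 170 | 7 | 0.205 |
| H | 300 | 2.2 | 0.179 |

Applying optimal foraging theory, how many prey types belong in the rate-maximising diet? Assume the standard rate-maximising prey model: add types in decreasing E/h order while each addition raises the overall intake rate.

4

E/h in descending order: H 136, B 97.8, F 73.2, D 61.5, G 24.3 kJ/min. The optimal diet is the largest prefix of this list for which every included type satisfies E_i/h_i > R on the types above it.
Rate on top 1: 38.53. B: 97.8 > 38.53 → include.
Rate on top 2: 46.19. F: 73.2 > 46.19 → include.
Rate on top 3: 50.27. D: 61.5 > 50.27 → include.
Rate on top 4: 56.87. G: 24.3 < 56.87 → exclude; stop.
Optimal diet: H, B, F, D — 4 of 5 types.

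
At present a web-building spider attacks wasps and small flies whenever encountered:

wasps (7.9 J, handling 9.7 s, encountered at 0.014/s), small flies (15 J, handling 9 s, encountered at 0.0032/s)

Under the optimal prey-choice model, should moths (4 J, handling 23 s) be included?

Current rate: (0.014×7.9 + 0.0032×15)/(1 + 0.014×9.7 + 0.0032×9) = 0.1362 J/s.
moths: E/h = 4/23 = 0.1739 J/s.
0.1739 > 0.1362, so adding moths raises the average — include it.

Yes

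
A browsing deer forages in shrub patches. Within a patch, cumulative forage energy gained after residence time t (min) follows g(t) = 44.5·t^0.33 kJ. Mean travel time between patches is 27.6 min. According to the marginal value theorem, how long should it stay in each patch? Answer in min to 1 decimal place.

13.6 min

By the marginal value theorem, leave when the instantaneous gain rate g'(t) equals the habitat-wide average g(t)/(T + t).
g'(t) = 0.33·44.5·t^-0.67. Setting 0.33·44.5·t^-0.67 = 44.5·t^0.33/(27.6+t) gives 0.33(27.6+t) = t, so 0.67·t = 0.33×27.6.
t* = 0.33×27.6/0.67 = 13.59 min.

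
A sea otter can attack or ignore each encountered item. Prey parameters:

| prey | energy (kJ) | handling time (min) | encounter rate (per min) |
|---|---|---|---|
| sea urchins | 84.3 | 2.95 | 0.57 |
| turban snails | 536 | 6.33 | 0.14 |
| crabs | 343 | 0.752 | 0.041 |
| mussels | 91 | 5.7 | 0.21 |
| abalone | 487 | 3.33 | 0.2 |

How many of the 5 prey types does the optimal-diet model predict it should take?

E/h in descending order: crabs 456, abalone 146, turban snails 84.7, sea urchins 28.6, mussels 16 kJ/min. The optimal diet is the largest prefix of this list for which every included type satisfies E_i/h_i > R on the types above it.
Rate on top 1: 13.64. abalone: 146 > 13.64 → include.
Rate on top 2: 65.69. turban snails: 84.7 > 65.69 → include.
Rate on top 3: 72.2. sea urchins: 28.6 < 72.2 → exclude; stop.
Optimal diet: crabs, abalone, turban snails — 3 of 5 types.

3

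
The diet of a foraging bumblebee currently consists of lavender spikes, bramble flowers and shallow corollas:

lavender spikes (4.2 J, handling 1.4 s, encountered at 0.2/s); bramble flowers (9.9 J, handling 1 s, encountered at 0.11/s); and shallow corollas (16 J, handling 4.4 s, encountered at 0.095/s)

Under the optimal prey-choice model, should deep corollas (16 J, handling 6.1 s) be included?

Intake rate on the current diet: R = (0.2×4.2 + 0.11×9.9 + 0.095×16) / (1 + 0.2×1.4 + 0.11×1 + 0.095×4.4) = 3.449/1.808 = 1.908 J/s.
deep corollas: E/h = 16/6.1 = 2.623 J/s.
2.623 > 1.908, so adding deep corollas raises the average — include it.

Yes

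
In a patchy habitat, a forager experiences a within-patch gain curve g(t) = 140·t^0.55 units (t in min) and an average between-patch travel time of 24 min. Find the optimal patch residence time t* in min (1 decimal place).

By the marginal value theorem, leave when the instantaneous gain rate g'(t) equals the habitat-wide average g(t)/(T + t).
g'(t) = 0.55·140·t^-0.45. Setting 0.55·140·t^-0.45 = 140·t^0.55/(24+t) gives 0.55(24+t) = t, so 0.45·t = 0.55×24.
t* = 0.55×24/0.45 = 29.33 min.

29.3 min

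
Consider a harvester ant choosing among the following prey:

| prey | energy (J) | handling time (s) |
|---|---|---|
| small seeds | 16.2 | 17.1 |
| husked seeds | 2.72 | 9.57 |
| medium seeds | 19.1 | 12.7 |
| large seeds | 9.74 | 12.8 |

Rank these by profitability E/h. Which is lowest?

husked seeds

In descending order of E/h:
medium seeds: 19.1/12.7 = 1.5 J/s
small seeds: 16.2/17.1 = 0.947 J/s
large seeds: 9.74/12.8 = 0.761 J/s
husked seeds: 2.72/9.57 = 0.284 J/s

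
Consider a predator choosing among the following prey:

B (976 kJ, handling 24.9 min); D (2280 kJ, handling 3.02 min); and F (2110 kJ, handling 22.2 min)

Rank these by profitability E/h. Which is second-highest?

F

Profitability E/h (kJ/min): B = 976/24.9 = 39.2, D = 2280/3.02 = 755, F = 2110/22.2 = 95.
Ranked: D > F > B.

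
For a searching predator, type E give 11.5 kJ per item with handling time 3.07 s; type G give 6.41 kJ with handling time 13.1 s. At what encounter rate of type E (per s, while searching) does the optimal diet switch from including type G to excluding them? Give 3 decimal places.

0.049 per s

At the threshold, the rate on type E alone equals the profitability of type G: λ·11.5/(1 + λ·3.07) = 6.41/13.1 = 0.4893.
Rearranging, λ(11.5 − 0.4893×3.07) = 0.4893, so λ = 0.4893/9.998 = 0.04894 per s.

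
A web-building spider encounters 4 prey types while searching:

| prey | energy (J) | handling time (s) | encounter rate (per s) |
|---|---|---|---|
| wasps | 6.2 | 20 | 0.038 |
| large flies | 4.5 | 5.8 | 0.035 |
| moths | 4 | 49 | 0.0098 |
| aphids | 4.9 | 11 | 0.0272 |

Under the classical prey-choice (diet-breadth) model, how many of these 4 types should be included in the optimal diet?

3

E/h in descending order: large flies 0.776, aphids 0.445, wasps 0.31, moths 0.0816 J/s. The optimal diet is the largest prefix of this list for which every included type satisfies E_i/h_i > R on the types above it.
Rate on top 1: 0.1309. aphids: 0.445 > 0.1309 → include.
Rate on top 2: 0.1936. wasps: 0.31 > 0.1936 → include.
Rate on top 3: 0.2327. moths: 0.0816 < 0.2327 → exclude; stop.
Optimal diet: large flies, aphids, wasps — 3 of 4 types.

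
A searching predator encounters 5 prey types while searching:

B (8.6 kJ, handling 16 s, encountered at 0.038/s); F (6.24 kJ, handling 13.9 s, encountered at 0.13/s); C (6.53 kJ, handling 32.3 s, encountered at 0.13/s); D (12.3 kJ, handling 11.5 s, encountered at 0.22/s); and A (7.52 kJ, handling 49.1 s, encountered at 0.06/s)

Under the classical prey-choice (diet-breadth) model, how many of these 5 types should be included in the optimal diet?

1

Rank by E/h (kJ/s): D 1.07, B 0.537, F 0.449, C 0.202, A 0.153. Include each in turn until the next type's E/h falls below the running intake rate.
Rate on top 1: 0.7666. B: 0.537 < 0.7666 → exclude; stop.
Optimal diet: D — 1 of 5 types.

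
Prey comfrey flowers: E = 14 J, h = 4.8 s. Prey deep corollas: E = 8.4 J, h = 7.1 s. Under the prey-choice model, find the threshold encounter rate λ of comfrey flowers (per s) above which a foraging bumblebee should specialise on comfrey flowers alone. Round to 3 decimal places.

At the threshold, the rate on comfrey flowers alone equals the profitability of deep corollas: λ·14/(1 + λ·4.8) = 8.4/7.1 = 1.183.
Rearranging, λ(14 − 1.183×4.8) = 1.183, so λ = 1.183/8.321 = 0.1422 per s.

0.142 per s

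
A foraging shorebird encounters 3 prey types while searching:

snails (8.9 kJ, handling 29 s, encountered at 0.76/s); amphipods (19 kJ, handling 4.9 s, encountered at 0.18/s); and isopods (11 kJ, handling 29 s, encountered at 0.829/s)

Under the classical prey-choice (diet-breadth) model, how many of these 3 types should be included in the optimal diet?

Profitabilities (E/h, kJ/s): amphipods 3.88, isopods 0.379, snails 0.307. Add prey in this order while the next type's profitability exceeds the intake rate on those already taken.
Rate on top 1: 1.817. isopods: 0.379 < 1.817 → exclude; stop.
Optimal diet: amphipods — 1 of 3 types.

1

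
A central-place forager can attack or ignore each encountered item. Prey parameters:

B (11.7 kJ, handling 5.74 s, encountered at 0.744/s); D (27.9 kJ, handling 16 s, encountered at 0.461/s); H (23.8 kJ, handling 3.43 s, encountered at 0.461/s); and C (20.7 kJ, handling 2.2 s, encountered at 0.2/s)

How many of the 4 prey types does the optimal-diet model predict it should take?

E/h in descending order: C 9.41, H 6.94, B 2.04, D 1.74 kJ/s. The optimal diet is the largest prefix of this list for which every included type satisfies E_i/h_i > R on the types above it.
Rate on top 1: 2.875. H: 6.94 > 2.875 → include.
Rate on top 2: 5.002. B: 2.04 < 5.002 → exclude; stop.
Optimal diet: C, H — 2 of 4 types.

2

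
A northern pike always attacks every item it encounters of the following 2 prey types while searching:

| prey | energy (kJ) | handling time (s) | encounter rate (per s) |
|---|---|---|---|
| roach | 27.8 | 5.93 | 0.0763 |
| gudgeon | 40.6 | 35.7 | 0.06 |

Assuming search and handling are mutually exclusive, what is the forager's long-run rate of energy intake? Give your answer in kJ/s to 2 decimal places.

1.27 kJ/s

R = Σλ_iE_i / (1 + Σλ_ih_i)
Numerator: 0.0763×27.8 + 0.06×40.6 = 4.557
Denominator: 1 + 0.0763×5.93 + 0.06×35.7 = 3.594
R = 4.557/3.594 = 1.268 kJ/s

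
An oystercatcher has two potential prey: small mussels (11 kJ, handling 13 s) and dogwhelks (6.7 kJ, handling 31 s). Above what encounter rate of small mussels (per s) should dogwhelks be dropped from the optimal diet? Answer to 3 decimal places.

Drop dogwhelks once their profitability E₂/h₂ falls below the rate achievable on small mussels alone: E₂/h₂ = λE₁/(1 + λh₁).
Solve for λ: λE₁h₂ = E₂(1 + λh₁) → λ(E₁h₂ − E₂h₁) = E₂ → λ = E₂/(E₁h₂ − E₂h₁).
λ = 6.7/(11×31 − 6.7×13) = 6.7/253.9 = 0.02639 per s.

0.026 per s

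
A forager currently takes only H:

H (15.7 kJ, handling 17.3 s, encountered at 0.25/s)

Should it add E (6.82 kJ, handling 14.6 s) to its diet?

Intake rate on the current diet: R = (0.25×15.7) / (1 + 0.25×17.3) = 3.925/5.325 = 0.7371 kJ/s.
E: E/h = 6.82/14.6 = 0.4671 kJ/s.
Since 0.4671 < R, time spent handling E is better spent searching.

No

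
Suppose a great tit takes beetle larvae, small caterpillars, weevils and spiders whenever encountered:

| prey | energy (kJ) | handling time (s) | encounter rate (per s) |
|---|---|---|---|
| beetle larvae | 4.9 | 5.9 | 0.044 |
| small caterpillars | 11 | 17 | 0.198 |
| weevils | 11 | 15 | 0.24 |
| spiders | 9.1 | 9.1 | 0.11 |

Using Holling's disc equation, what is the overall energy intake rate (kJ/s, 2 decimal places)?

R = (0.044×4.9 + 0.198×11 + 0.24×11 + 0.11×9.1) / (1 + 0.044×5.9 + 0.198×17 + 0.24×15 + 0.11×9.1) = 6.035/9.227 = 0.654 kJ/s.

0.65 kJ/s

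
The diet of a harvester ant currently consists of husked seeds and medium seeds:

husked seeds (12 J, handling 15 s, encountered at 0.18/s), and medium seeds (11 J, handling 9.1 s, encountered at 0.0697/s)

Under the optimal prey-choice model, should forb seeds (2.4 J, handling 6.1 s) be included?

No

Intake rate on the current diet: R = (0.18×12 + 0.0697×11) / (1 + 0.18×15 + 0.0697×9.1) = 2.927/4.334 = 0.6752 J/s.
forb seeds: E/h = 2.4/6.1 = 0.3934 J/s.
0.3934 < 0.6752, so adding forb seeds would lower the average — exclude it.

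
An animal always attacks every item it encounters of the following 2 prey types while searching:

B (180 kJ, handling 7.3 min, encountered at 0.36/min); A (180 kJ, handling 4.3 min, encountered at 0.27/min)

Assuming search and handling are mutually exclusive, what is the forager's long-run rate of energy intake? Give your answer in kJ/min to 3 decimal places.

R = (0.36×180 + 0.27×180) / (1 + 0.36×7.3 + 0.27×4.3) = 113.4/4.789 = 23.68 kJ/min.

23.679 kJ/min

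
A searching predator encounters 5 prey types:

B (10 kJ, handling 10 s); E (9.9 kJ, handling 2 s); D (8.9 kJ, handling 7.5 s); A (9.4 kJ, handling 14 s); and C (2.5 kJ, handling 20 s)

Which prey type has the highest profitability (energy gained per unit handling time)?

E

Profitability E/h (kJ/s): B = 10/10 = 1, E = 9.9/2 = 4.95, D = 8.9/7.5 = 1.19, A = 9.4/14 = 0.671, C = 2.5/20 = 0.125.
Ranked: E > D > B > A > C.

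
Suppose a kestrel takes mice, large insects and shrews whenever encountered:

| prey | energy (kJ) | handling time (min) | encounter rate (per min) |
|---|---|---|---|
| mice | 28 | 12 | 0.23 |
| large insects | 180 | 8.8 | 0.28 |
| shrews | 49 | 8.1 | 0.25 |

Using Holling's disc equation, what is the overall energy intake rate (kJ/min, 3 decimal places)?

R = Σλ_iE_i / (1 + Σλ_ih_i)
Numerator: 0.23×28 + 0.28×180 + 0.25×49 = 69.09
Denominator: 1 + 0.23×12 + 0.28×8.8 + 0.25×8.1 = 8.249
R = 69.09/8.249 = 8.376 kJ/min

8.376 kJ/min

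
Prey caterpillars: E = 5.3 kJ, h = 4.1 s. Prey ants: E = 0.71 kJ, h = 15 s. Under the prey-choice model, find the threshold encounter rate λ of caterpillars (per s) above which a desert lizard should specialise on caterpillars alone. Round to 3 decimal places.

0.009 per s

Drop ants once their profitability E₂/h₂ falls below the rate achievable on caterpillars alone: E₂/h₂ = λE₁/(1 + λh₁).
Solve for λ: λE₁h₂ = E₂(1 + λh₁) → λ(E₁h₂ − E₂h₁) = E₂ → λ = E₂/(E₁h₂ − E₂h₁).
λ = 0.71/(5.3×15 − 0.71×4.1) = 0.71/76.59 = 0.00927 per s.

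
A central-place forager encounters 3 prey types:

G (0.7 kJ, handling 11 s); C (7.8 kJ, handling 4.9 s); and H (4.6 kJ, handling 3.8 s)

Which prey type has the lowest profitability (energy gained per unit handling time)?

Profitability E/h (kJ/s): G = 0.7/11 = 0.0636, C = 7.8/4.9 = 1.59, H = 4.6/3.8 = 1.21.
Ranked: C > H > G.

G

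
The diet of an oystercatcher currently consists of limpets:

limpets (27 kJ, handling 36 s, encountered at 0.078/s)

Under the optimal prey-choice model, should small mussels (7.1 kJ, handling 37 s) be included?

Current rate: (0.078×27)/(1 + 0.078×36) = 0.553 kJ/s.
small mussels: E/h = 7.1/37 = 0.1919 kJ/s.
0.1919 < 0.553, so adding small mussels would lower the average — exclude it.

No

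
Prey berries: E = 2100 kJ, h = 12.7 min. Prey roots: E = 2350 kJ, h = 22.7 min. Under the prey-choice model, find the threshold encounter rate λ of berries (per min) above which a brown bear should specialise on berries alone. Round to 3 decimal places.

0.132 per min

Drop roots once their profitability E₂/h₂ falls below the rate achievable on berries alone: E₂/h₂ = λE₁/(1 + λh₁).
Solve for λ: λE₁h₂ = E₂(1 + λh₁) → λ(E₁h₂ − E₂h₁) = E₂ → λ = E₂/(E₁h₂ − E₂h₁).
λ = 2350/(2100×22.7 − 2350×12.7) = 2350/1.782e+04 = 0.1318 per min.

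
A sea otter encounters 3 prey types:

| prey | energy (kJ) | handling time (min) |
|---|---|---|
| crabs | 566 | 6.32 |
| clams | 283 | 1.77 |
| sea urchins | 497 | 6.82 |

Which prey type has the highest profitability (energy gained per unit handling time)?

Profitability E/h (kJ/min): crabs = 566/6.32 = 89.6, clams = 283/1.77 = 160, sea urchins = 497/6.82 = 72.9.
Ranked: clams > crabs > sea urchins.

clams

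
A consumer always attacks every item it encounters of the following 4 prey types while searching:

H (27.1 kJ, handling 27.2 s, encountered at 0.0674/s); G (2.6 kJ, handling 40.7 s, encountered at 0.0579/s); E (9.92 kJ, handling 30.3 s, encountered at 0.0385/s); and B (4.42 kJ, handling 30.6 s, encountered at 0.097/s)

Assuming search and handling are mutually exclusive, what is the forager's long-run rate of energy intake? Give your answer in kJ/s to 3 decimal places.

Energy encountered per unit search time: 0.0674×27.1 + 0.0579×2.6 + 0.0385×9.92 + 0.097×4.42 = 2.788 kJ/s.
Handling time per unit search time: 0.0674×27.2 + 0.0579×40.7 + 0.0385×30.3 + 0.097×30.6 = 8.325.
Rate = 2.788/(1 + 8.325) = 0.299 kJ/s.

0.299 kJ/s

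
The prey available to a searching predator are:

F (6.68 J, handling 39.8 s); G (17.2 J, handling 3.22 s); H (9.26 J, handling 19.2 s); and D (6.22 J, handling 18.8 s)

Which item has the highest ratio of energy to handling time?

In descending order of E/h:
G: 17.2/3.22 = 5.34 J/s
H: 9.26/19.2 = 0.482 J/s
D: 6.22/18.8 = 0.331 J/s
F: 6.68/39.8 = 0.168 J/s

G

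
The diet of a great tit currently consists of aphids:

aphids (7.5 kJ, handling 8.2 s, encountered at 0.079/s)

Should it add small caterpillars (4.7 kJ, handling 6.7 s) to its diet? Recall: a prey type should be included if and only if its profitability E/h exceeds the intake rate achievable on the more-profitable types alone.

Yes

On aphids alone, R = ΣλE/(1+Σλh) = 0.5925/1.648 = 0.3596 kJ/s.
small caterpillars: E/h = 4.7/6.7 = 0.7015 kJ/s.
0.7015 > 0.3596, so adding small caterpillars raises the average — include it.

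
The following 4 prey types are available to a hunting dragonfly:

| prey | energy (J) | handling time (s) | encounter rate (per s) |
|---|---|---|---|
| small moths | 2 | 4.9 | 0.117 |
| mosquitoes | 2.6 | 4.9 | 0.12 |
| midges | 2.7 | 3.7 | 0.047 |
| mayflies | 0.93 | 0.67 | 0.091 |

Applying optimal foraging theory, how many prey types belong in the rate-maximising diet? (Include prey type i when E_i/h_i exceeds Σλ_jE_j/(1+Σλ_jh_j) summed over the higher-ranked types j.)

E/h in descending order: mayflies 1.39, midges 0.73, mosquitoes 0.531, small moths 0.408 J/s. The optimal diet is the largest prefix of this list for which every included type satisfies E_i/h_i > R on the types above it.
Rate on top 1: 0.07977. midges: 0.73 > 0.07977 → include.
Rate on top 2: 0.1713. mosquitoes: 0.531 > 0.1713 → include.
Rate on top 3: 0.2872. small moths: 0.408 > 0.2872 → include.
Optimal diet: mayflies, midges, mosquitoes, small moths — 4 of 4 types.

4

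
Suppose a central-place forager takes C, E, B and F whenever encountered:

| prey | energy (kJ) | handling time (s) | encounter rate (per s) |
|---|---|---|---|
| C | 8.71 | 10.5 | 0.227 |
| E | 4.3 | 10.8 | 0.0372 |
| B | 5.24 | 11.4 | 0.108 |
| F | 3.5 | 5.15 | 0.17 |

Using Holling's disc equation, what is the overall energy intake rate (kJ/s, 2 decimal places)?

0.56 kJ/s

R = Σλ_iE_i / (1 + Σλ_ih_i)
Numerator: 0.227×8.71 + 0.0372×4.3 + 0.108×5.24 + 0.17×3.5 = 3.298
Denominator: 1 + 0.227×10.5 + 0.0372×10.8 + 0.108×11.4 + 0.17×5.15 = 5.892
R = 3.298/5.892 = 0.5598 kJ/s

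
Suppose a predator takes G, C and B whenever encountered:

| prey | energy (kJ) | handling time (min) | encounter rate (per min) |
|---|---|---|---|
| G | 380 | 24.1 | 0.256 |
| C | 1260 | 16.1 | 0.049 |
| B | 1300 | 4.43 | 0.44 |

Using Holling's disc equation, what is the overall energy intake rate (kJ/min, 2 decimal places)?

73.78 kJ/min

R = (0.256×380 + 0.049×1260 + 0.44×1300) / (1 + 0.256×24.1 + 0.049×16.1 + 0.44×4.43) = 731/9.908 = 73.78 kJ/min.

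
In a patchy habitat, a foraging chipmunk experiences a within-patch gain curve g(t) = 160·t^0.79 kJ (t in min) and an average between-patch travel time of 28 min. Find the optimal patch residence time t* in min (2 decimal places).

105.33 min

By the marginal value theorem, leave when the instantaneous gain rate g'(t) equals the habitat-wide average g(t)/(T + t).
g'(t) = 0.79·160·t^-0.21. Setting 0.79·160·t^-0.21 = 160·t^0.79/(28+t) gives 0.79(28+t) = t, so 0.21·t = 0.79×28.
t* = 0.79×28/0.21 = 105.3 min.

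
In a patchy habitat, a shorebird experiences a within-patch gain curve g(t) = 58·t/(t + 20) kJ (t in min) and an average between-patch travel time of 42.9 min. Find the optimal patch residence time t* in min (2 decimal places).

Maximise g(t)/(T+t): set derivative to zero → g'(t)(T+t) = g(t).
g'(t) = 58·20/(t + 20)². Setting 58·20/(t+20)² = 58t/[(t+20)(42.9+t)] gives 20(42.9+t) = t(t+20), so t² = 20×42.9 = 858.
t* = √858 = 29.29 min.

29.29 min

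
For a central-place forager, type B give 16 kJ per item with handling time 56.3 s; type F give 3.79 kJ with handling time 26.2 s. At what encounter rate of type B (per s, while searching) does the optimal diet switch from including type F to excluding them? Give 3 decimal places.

0.018 per s

The zero-one rule: include type F iff E₂/h₂ > λE₁/(1+λh₁). Equality gives the switch point.
λE₁h₂ = E₂ + λE₂h₁ ⇒ λ = E₂/(E₁h₂ − E₂h₁) = 3.79/(419.2 − 213.4) = 0.01841 per s.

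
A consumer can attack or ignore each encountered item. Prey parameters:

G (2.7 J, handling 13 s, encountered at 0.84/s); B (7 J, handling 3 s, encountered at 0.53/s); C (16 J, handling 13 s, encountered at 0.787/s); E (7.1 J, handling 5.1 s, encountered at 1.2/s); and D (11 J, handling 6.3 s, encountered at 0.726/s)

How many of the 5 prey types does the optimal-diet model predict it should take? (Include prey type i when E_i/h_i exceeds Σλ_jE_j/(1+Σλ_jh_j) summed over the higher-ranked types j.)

Rank by E/h (J/s): B 2.33, D 1.75, E 1.39, C 1.23, G 0.208. Include each in turn until the next type's E/h falls below the running intake rate.
Rate on top 1: 1.432. D: 1.75 > 1.432 → include.
Rate on top 2: 1.633. E: 1.39 < 1.633 → exclude; stop.
Optimal diet: B, D — 2 of 5 types.

2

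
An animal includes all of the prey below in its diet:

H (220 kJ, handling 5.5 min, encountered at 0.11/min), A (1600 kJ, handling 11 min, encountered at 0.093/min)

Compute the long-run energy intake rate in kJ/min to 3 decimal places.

Energy encountered per unit search time: 0.11×220 + 0.093×1600 = 173 kJ/min.
Handling time per unit search time: 0.11×5.5 + 0.093×11 = 1.628.
Rate = 173/(1 + 1.628) = 65.83 kJ/min.

65.830 kJ/min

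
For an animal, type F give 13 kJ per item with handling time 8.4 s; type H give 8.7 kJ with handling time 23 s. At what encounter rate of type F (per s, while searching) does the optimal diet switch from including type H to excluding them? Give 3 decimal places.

0.039 per s

Drop type H once their profitability E₂/h₂ falls below the rate achievable on type F alone: E₂/h₂ = λE₁/(1 + λh₁).
Solve for λ: λE₁h₂ = E₂(1 + λh₁) → λ(E₁h₂ − E₂h₁) = E₂ → λ = E₂/(E₁h₂ − E₂h₁).
λ = 8.7/(13×23 − 8.7×8.4) = 8.7/225.9 = 0.03851 per s.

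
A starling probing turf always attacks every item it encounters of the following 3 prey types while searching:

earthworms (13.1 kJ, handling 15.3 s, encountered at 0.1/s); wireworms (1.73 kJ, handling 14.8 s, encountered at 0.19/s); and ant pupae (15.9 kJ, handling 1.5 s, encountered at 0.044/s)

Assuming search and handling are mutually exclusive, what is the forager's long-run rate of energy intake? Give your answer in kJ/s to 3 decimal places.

0.432 kJ/s

Energy encountered per unit search time: 0.1×13.1 + 0.19×1.73 + 0.044×15.9 = 2.338 kJ/s.
Handling time per unit search time: 0.1×15.3 + 0.19×14.8 + 0.044×1.5 = 4.408.
Rate = 2.338/(1 + 4.408) = 0.4324 kJ/s.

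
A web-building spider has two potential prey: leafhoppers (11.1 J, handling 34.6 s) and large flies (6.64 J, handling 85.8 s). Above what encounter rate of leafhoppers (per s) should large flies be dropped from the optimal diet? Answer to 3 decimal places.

0.009 per s

The zero-one rule: include large flies iff E₂/h₂ > λE₁/(1+λh₁). Equality gives the switch point.
λE₁h₂ = E₂ + λE₂h₁ ⇒ λ = E₂/(E₁h₂ − E₂h₁) = 6.64/(952.4 − 229.7) = 0.009189 per s.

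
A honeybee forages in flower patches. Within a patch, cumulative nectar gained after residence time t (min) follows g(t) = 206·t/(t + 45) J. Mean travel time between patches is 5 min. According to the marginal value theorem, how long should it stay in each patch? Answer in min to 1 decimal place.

Optimal t* satisfies g'(t*) = g(t*)/(T + t*).
g'(t) = 206·45/(t + 45)². Setting 206·45/(t+45)² = 206t/[(t+45)(5+t)] gives 45(5+t) = t(t+45), so t² = 45×5 = 225.
t* = √225 = 15 min.

15.0 min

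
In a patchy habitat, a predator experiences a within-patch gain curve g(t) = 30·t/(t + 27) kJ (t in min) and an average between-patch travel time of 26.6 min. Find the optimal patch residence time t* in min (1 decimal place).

26.8 min

Optimal t* satisfies g'(t*) = g(t*)/(T + t*).
g'(t) = 30·27/(t + 27)². Setting 30·27/(t+27)² = 30t/[(t+27)(26.6+t)] gives 27(26.6+t) = t(t+27), so t² = 27×26.6 = 718.2.
t* = √718.2 = 26.8 min.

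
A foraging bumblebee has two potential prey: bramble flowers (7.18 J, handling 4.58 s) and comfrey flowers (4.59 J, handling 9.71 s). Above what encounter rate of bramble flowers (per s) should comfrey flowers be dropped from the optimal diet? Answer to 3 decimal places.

The zero-one rule: include comfrey flowers iff E₂/h₂ > λE₁/(1+λh₁). Equality gives the switch point.
λE₁h₂ = E₂ + λE₂h₁ ⇒ λ = E₂/(E₁h₂ − E₂h₁) = 4.59/(69.72 − 21.02) = 0.09426 per s.

0.094 per s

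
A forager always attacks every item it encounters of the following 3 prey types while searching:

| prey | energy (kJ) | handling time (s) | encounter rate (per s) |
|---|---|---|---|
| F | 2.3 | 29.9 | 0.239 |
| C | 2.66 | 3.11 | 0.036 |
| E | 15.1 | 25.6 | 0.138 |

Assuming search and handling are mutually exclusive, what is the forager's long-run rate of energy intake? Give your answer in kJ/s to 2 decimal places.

R = Σλ_iE_i / (1 + Σλ_ih_i)
Numerator: 0.239×2.3 + 0.036×2.66 + 0.138×15.1 = 2.729
Denominator: 1 + 0.239×29.9 + 0.036×3.11 + 0.138×25.6 = 11.79
R = 2.729/11.79 = 0.2315 kJ/s

0.23 kJ/s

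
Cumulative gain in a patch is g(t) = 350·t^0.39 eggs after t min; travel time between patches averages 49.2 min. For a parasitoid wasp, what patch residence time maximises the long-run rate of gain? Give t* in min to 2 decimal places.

31.46 min

Optimal t* satisfies g'(t*) = g(t*)/(T + t*).
g'(t) = 0.39·350·t^-0.61. Setting 0.39·350·t^-0.61 = 350·t^0.39/(49.2+t) gives 0.39(49.2+t) = t, so 0.61·t = 0.39×49.2.
t* = 0.39×49.2/0.61 = 31.46 min.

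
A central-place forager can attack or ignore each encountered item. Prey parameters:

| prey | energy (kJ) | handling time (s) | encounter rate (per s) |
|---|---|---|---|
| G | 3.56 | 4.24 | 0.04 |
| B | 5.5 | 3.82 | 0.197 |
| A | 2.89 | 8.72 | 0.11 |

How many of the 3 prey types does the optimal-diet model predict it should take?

2

E/h in descending order: B 1.44, G 0.84, A 0.331 kJ/s. The optimal diet is the largest prefix of this list for which every included type satisfies E_i/h_i > R on the types above it.
Rate on top 1: 0.6182. G: 0.84 > 0.6182 → include.
Rate on top 2: 0.6378. A: 0.331 < 0.6378 → exclude; stop.
Optimal diet: B, G — 2 of 3 types.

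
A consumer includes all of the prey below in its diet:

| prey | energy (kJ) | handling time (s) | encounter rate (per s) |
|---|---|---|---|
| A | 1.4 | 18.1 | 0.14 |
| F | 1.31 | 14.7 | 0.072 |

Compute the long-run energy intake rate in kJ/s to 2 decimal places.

Energy encountered per unit search time: 0.14×1.4 + 0.072×1.31 = 0.2903 kJ/s.
Handling time per unit search time: 0.14×18.1 + 0.072×14.7 = 3.592.
Rate = 0.2903/(1 + 3.592) = 0.06322 kJ/s.

0.06 kJ/s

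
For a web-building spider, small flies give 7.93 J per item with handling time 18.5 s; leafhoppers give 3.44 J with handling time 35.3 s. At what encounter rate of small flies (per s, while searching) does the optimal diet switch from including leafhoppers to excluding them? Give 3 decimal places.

0.016 per s

Drop leafhoppers once their profitability E₂/h₂ falls below the rate achievable on small flies alone: E₂/h₂ = λE₁/(1 + λh₁).
Solve for λ: λE₁h₂ = E₂(1 + λh₁) → λ(E₁h₂ − E₂h₁) = E₂ → λ = E₂/(E₁h₂ − E₂h₁).
λ = 3.44/(7.93×35.3 − 3.44×18.5) = 3.44/216.3 = 0.0159 per s.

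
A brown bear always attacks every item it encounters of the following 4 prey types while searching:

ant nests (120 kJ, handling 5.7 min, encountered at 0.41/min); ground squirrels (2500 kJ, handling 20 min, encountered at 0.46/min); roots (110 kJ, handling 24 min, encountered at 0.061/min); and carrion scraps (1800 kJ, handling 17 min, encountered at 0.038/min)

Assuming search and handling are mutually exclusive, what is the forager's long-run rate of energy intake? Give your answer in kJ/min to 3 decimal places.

R = (0.41×120 + 0.46×2500 + 0.061×110 + 0.038×1800) / (1 + 0.41×5.7 + 0.46×20 + 0.061×24 + 0.038×17) = 1274/14.65 = 87 kJ/min.

87.001 kJ/min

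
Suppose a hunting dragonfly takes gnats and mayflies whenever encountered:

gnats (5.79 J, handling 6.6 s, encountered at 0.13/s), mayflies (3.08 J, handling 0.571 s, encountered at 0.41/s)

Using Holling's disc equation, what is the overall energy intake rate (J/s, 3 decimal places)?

R = Σλ_iE_i / (1 + Σλ_ih_i)
Numerator: 0.13×5.79 + 0.41×3.08 = 2.015
Denominator: 1 + 0.13×6.6 + 0.41×0.571 = 2.092
R = 2.015/2.092 = 0.9634 J/s

0.963 J/s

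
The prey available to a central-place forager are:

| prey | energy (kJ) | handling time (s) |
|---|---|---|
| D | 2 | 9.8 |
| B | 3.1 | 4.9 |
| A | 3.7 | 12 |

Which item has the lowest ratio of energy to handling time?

In descending order of E/h:
B: 3.1/4.9 = 0.633 kJ/s
A: 3.7/12 = 0.308 kJ/s
D: 2/9.8 = 0.204 kJ/s

D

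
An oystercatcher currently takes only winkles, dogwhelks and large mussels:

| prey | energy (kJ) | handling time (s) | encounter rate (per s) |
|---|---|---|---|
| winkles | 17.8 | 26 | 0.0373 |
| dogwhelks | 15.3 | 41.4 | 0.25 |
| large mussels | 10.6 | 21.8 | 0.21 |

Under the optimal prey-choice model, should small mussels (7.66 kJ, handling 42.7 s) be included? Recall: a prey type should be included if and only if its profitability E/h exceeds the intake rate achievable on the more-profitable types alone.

No

Current rate: (0.0373×17.8 + 0.25×15.3 + 0.21×10.6)/(1 + 0.0373×26 + 0.25×41.4 + 0.21×21.8) = 0.3974 kJ/s.
small mussels: E/h = 7.66/42.7 = 0.1794 kJ/s.
0.1794 < 0.3974, so adding small mussels would lower the average — exclude it.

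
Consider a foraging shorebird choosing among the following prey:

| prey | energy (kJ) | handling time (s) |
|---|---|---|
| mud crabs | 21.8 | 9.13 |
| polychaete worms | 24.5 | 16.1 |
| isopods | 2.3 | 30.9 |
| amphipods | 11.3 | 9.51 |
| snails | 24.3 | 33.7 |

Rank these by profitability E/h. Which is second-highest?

Profitability E/h (kJ/s): mud crabs = 21.8/9.13 = 2.39, polychaete worms = 24.5/16.1 = 1.52, isopods = 2.3/30.9 = 0.0744, amphipods = 11.3/9.51 = 1.19, snails = 24.3/33.7 = 0.721.
Ranked: mud crabs > polychaete worms > amphipods > snails > isopods.

polychaete worms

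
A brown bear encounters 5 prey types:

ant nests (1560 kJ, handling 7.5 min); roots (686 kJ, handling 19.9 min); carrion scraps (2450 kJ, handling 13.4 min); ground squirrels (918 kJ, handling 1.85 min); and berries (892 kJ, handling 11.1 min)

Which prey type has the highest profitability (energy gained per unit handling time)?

In descending order of E/h:
ground squirrels: 918/1.85 = 496 kJ/min
ant nests: 1560/7.5 = 208 kJ/min
carrion scraps: 2450/13.4 = 183 kJ/min
berries: 892/11.1 = 80.4 kJ/min
roots: 686/19.9 = 34.5 kJ/min

ground squirrels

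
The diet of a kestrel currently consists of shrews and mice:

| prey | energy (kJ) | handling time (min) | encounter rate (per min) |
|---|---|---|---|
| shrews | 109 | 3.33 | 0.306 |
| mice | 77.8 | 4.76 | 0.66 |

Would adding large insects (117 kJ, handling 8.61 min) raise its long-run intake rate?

On shrews and mice alone, R = ΣλE/(1+Σλh) = 84.7/5.161 = 16.41 kJ/min.
Profitability of large insects: 117/8.61 = 13.59 kJ/min.
Since 13.59 < R, time spent handling large insects is better spent searching.

No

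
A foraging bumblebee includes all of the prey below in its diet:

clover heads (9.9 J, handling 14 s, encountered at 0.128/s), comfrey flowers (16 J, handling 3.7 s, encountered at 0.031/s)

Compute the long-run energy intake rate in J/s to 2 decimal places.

0.61 J/s

Energy encountered per unit search time: 0.128×9.9 + 0.031×16 = 1.763 J/s.
Handling time per unit search time: 0.128×14 + 0.031×3.7 = 1.907.
Rate = 1.763/(1 + 1.907) = 0.6066 J/s.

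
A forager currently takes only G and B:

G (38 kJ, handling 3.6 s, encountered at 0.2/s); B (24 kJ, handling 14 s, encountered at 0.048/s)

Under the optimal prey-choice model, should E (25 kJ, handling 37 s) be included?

No

Intake rate on the current diet: R = (0.2×38 + 0.048×24) / (1 + 0.2×3.6 + 0.048×14) = 8.752/2.392 = 3.659 kJ/s.
Profitability of E: 25/37 = 0.6757 kJ/s.
Since 0.6757 < R, time spent handling E is better spent searching.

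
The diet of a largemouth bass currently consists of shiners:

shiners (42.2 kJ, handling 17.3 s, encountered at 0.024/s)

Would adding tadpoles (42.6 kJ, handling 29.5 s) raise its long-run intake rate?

On shiners alone, R = ΣλE/(1+Σλh) = 1.013/1.415 = 0.7157 kJ/s.
Profitability of tadpoles: 42.6/29.5 = 1.444 kJ/s.
Since 1.444 > R, including tadpoles increases the long-run rate.

Yes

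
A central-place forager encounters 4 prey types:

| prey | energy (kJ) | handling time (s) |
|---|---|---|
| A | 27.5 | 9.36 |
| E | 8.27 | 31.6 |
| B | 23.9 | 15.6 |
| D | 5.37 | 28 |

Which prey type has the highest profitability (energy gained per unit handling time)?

A

In descending order of E/h:
A: 27.5/9.36 = 2.94 kJ/s
B: 23.9/15.6 = 1.53 kJ/s
E: 8.27/31.6 = 0.262 kJ/s
D: 5.37/28 = 0.192 kJ/s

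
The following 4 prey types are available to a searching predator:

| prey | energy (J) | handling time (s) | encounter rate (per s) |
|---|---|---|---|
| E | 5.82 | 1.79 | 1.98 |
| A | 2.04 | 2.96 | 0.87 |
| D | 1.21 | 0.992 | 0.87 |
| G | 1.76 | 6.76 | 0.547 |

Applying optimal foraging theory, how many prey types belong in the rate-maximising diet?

Profitabilities (E/h, J/s): E 3.25, D 1.22, A 0.689, G 0.26. Add prey in this order while the next type's profitability exceeds the intake rate on those already taken.
Rate on top 1: 2.536. D: 1.22 < 2.536 → exclude; stop.
Optimal diet: E — 1 of 4 types.

1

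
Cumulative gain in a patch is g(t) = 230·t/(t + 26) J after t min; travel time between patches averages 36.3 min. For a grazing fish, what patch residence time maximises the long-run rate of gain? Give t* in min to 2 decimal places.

By the marginal value theorem, leave when the instantaneous gain rate g'(t) equals the habitat-wide average g(t)/(T + t).
g'(t) = 230·26/(t + 26)². Setting 230·26/(t+26)² = 230t/[(t+26)(36.3+t)] gives 26(36.3+t) = t(t+26), so t² = 26×36.3 = 943.8.
t* = √943.8 = 30.72 min.

30.72 min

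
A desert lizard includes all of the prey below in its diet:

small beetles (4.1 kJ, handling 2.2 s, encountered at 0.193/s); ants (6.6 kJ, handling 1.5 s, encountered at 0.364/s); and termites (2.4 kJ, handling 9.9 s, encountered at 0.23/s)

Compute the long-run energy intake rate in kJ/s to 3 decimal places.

0.882 kJ/s

R = (0.193×4.1 + 0.364×6.6 + 0.23×2.4) / (1 + 0.193×2.2 + 0.364×1.5 + 0.23×9.9) = 3.746/4.248 = 0.8818 kJ/s.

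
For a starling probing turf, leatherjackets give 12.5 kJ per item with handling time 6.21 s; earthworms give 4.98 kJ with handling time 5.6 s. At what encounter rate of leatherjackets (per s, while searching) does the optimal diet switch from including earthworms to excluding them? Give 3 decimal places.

The zero-one rule: include earthworms iff E₂/h₂ > λE₁/(1+λh₁). Equality gives the switch point.
λE₁h₂ = E₂ + λE₂h₁ ⇒ λ = E₂/(E₁h₂ − E₂h₁) = 4.98/(70 − 30.93) = 0.1274 per s.

0.127 per s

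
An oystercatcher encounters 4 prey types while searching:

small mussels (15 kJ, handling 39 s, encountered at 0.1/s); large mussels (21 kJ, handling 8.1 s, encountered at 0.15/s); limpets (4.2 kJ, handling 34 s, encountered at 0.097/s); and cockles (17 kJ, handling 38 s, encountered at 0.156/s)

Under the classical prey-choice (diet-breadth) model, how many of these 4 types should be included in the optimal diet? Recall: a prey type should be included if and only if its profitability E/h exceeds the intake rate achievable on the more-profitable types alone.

Profitabilities (E/h, kJ/s): large mussels 2.59, cockles 0.447, small mussels 0.385, limpets 0.124. Add prey in this order while the next type's profitability exceeds the intake rate on those already taken.
Rate on top 1: 1.422. cockles: 0.447 < 1.422 → exclude; stop.
Optimal diet: large mussels — 1 of 4 types.

1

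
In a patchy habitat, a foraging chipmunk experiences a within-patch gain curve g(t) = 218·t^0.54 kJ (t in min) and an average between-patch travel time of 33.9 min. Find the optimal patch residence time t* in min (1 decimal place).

39.8 min

Maximise g(t)/(T+t): set derivative to zero → g'(t)(T+t) = g(t).
g'(t) = 0.54·218·t^-0.46. Setting 0.54·218·t^-0.46 = 218·t^0.54/(33.9+t) gives 0.54(33.9+t) = t, so 0.46·t = 0.54×33.9.
t* = 0.54×33.9/0.46 = 39.8 min.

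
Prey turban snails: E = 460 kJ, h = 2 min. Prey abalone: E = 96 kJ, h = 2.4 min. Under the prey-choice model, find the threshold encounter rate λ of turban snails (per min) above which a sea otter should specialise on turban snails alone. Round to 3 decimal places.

0.105 per min

The zero-one rule: include abalone iff E₂/h₂ > λE₁/(1+λh₁). Equality gives the switch point.
λE₁h₂ = E₂ + λE₂h₁ ⇒ λ = E₂/(E₁h₂ − E₂h₁) = 96/(1104 − 192) = 0.1053 per min.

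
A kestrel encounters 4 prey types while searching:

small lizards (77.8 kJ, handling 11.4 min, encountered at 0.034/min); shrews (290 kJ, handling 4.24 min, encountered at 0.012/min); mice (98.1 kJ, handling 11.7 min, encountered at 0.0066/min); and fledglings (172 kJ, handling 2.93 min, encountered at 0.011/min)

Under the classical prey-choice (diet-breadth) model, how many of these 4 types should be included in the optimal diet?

E/h in descending order: shrews 68.4, fledglings 58.7, mice 8.38, small lizards 6.82 kJ/min. The optimal diet is the largest prefix of this list for which every included type satisfies E_i/h_i > R on the types above it.
Rate on top 1: 3.312. fledglings: 58.7 > 3.312 → include.
Rate on top 2: 4.96. mice: 8.38 > 4.96 → include.
Rate on top 3: 5.188. small lizards: 6.82 > 5.188 → include.
Optimal diet: shrews, fledglings, mice, small lizards — 4 of 4 types.

4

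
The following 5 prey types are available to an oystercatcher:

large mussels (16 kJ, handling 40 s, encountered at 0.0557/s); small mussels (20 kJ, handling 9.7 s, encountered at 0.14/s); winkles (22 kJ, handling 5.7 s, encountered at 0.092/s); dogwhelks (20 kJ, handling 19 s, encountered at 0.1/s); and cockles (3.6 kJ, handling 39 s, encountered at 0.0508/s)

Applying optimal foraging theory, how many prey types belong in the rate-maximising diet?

Profitabilities (E/h, kJ/s): winkles 3.86, small mussels 2.06, dogwhelks 1.05, large mussels 0.4, cockles 0.0923. Add prey in this order while the next type's profitability exceeds the intake rate on those already taken.
Rate on top 1: 1.328. small mussels: 2.06 > 1.328 → include.
Rate on top 2: 1.674. dogwhelks: 1.05 < 1.674 → exclude; stop.
Optimal diet: winkles, small mussels — 2 of 5 types.

2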